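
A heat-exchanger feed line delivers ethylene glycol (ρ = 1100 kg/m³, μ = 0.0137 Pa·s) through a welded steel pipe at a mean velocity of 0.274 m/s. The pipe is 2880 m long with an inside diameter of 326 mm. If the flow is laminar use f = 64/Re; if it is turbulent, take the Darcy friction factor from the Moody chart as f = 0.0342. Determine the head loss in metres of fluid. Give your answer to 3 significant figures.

Reynolds number Re = ρVD/μ = 1100 · 0.274 · 0.326 / 0.0137 = 7172.
Re > 4000 → turbulent; use the Moody-chart value f = 0.0342.
Darcy-Weisbach: ΔP = f(L/D)(ρV²/2) = 0.0342·(2880/0.326)·(1100·0.274²/2) = 0.0342·8834·41.29 = 1.248e+04 Pa.
Head loss h_f = ΔP/(ρg) = 1.248e+04/(1100·9.81) = 1.16 m.

h_f ≈ 1.16 m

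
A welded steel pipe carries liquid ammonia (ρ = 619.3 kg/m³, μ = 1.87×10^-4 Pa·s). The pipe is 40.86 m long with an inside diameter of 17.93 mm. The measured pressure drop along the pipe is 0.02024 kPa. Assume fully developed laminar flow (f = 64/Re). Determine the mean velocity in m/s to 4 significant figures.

For laminar flow, f = 64/Re with Re = ρVD/μ, so Darcy-Weisbach reduces to ΔP = 32μLV/D². Solving for V: V = ΔP·D²/(32μL) = 20.24·(0.01793)²/(32·0.000187·40.86) = 0.02661 m/s.
Check: Re = ρVD/μ = 619.3·0.02661·0.01793/0.000187 = 1580 < 2300, so the laminar assumption holds.

V ≈ 0.02661 m/s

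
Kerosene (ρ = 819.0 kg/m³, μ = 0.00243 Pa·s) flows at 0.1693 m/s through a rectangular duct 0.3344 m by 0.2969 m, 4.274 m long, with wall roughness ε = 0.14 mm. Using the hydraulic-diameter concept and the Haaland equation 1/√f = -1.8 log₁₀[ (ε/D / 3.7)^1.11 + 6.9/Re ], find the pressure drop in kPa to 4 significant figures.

ΔP ≈ 0.004341 kPa

Hydraulic diameter D_h = 4A/P = 4·(0.3344·0.2969)/(2·(0.3344+0.2969)) = 0.3971/1.263 = 0.3145 m.
Re = ρVD_h/μ = 819·0.1693·0.3145/0.00243 = 1.795e+04.
ε/D_h = 0.00014/0.3145 = 0.000445; Haaland gives 1/√f = -1.8 log₁₀[4.46e-05+0.000384] = 6.062, so f = 0.02722.
ΔP = f(L/D_h)(ρV²/2) = 0.02722·4.274/0.3145·11.74 = 4.341 Pa.
ΔP = 0.004341 kPa.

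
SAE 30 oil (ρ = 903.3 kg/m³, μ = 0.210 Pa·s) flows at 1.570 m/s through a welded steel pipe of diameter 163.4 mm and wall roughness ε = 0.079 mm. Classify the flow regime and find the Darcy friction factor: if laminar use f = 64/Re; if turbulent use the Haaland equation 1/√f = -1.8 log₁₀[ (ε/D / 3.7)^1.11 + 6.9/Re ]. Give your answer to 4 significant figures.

f ≈ 0.05800

Re = ρVD/μ = 903.3·1.57·0.1634/0.21 = 1103.
Re < 2300 → laminar, so f = 64/Re = 0.058 (roughness is irrelevant in laminar flow).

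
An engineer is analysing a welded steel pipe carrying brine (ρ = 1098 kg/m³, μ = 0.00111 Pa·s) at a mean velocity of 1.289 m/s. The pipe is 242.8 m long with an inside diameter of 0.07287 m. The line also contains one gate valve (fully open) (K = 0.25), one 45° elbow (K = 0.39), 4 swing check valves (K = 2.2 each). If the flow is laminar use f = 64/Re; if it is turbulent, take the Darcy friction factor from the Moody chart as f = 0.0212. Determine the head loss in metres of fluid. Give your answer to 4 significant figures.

Reynolds number Re = ρVD/μ = 1098 · 1.289 · 0.07287 / 0.00111 = 9.291e+04.
Re > 4000 → turbulent; use the Moody-chart value f = 0.0212.
Total minor-loss coefficient ΣK = 1·0.25 + 1·0.39 + 4·2.2 = 9.44.
ΔP = [f·L/D + ΣK]·(ρV²/2) = [0.0212·242.8/0.07287 + 9.44]·(1098·1.289²/2) = [70.64 + 9.44]·912.2 = 7.304e+04 Pa.
Head loss h_f = ΔP/(ρg) = 7.304e+04/(1098·9.81) = 6.781 m.

h_f ≈ 6.781 m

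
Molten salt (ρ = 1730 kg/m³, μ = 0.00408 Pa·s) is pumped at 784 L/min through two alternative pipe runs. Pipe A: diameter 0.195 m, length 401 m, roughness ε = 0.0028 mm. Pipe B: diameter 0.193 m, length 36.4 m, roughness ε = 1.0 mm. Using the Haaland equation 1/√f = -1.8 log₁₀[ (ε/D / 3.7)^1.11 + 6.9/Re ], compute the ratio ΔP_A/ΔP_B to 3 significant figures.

Pipe A: V = Q/A = 0.01307/0.02986 = 0.4375 m/s; Re = 3.618e+04; ε/D = 1.44e-05; Haaland → f = 0.02234; ΔP_A = f(L/D)(ρV²/2) = 7606 Pa.
Pipe B: V = Q/A = 0.01307/0.02926 = 0.4466 m/s; Re = 3.655e+04; ε/D = 0.00518; Haaland → f = 0.03294; ΔP_B = f(L/D)(ρV²/2) = 1072 Pa.
ΔP_A/ΔP_B = 7606/1072 = 7.10.

ΔP_A/ΔP_B ≈ 7.10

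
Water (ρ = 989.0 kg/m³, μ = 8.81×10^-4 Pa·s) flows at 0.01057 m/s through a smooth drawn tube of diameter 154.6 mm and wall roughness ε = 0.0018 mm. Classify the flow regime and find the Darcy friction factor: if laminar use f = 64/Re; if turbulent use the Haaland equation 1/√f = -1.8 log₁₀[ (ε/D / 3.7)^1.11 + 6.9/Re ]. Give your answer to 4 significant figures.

Re = ρVD/μ = 989·0.01057·0.1546/0.000881 = 1834.
Re < 2300 → laminar, so f = 64/Re = 0.03489 (roughness is irrelevant in laminar flow).

f ≈ 0.03489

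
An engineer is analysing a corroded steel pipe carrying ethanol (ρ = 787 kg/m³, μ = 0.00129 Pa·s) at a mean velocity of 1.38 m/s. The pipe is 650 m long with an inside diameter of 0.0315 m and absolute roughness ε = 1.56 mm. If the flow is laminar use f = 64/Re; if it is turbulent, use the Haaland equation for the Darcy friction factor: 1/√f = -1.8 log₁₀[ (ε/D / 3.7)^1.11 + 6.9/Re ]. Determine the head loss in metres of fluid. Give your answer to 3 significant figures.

h_f ≈ 145 m

Reynolds number Re = ρVD/μ = 787 · 1.38 · 0.0315 / 0.00129 = 2.652e+04.
Re > 4000 → turbulent. Relative roughness ε/D = 0.00156/0.0315 = 0.0495. Haaland: 1/√f = -1.8 log₁₀[(0.0495/3.7)^1.11 + 6.9/2.652e+04] = -1.8 log₁₀[0.00833 + 0.00026] = 3.719, so f = 0.0723.
Darcy-Weisbach: ΔP = f(L/D)(ρV²/2) = 0.0723·(650/0.0315)·(787·1.38²/2) = 0.0723·2.063e+04·749.4 = 1.118e+06 Pa.
Head loss h_f = ΔP/(ρg) = 1.118e+06/(787·9.81) = 145 m.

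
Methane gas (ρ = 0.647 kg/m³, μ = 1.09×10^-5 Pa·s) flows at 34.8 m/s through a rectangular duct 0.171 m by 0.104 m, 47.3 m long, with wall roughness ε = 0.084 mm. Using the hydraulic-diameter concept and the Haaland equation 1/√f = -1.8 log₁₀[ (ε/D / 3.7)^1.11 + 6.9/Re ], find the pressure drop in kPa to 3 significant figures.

Hydraulic diameter D_h = 4A/P = 4·(0.171·0.104)/(2·(0.171+0.104)) = 0.07114/0.55 = 0.1293 m.
Re = ρVD_h/μ = 0.647·34.8·0.1293/1.09e-05 = 2.672e+05.
ε/D_h = 8.4e-05/0.1293 = 0.000649; Haaland gives 1/√f = -1.8 log₁₀[6.78e-05+2.58e-05] = 7.251, so f = 0.01902.
ΔP = f(L/D_h)(ρV²/2) = 0.01902·47.3/0.1293·391.8 = 2725 Pa.
ΔP = 2.72 kPa.

ΔP ≈ 2.72 kPa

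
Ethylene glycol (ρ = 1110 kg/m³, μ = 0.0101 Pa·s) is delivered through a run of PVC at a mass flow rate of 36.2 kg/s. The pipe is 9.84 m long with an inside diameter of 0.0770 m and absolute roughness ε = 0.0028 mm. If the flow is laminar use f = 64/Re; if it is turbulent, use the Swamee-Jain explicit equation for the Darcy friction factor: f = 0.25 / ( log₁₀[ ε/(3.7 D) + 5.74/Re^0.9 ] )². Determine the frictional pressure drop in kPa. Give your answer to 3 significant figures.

A = πD²/4 = π(0.077)²/4 = 0.004657 m²; mean velocity V = ṁ/(ρA) = 36.2/(1110 · 0.004657) = 7.003 m/s.
Reynolds number Re = ρVD/μ = 1110 · 7.003 · 0.077 / 0.0101 = 5.927e+04.
Re > 4000 → turbulent. Relative roughness ε/D = 2.8e-06/0.077 = 3.64e-05. Swamee-Jain: f = 0.25/(log₁₀[3.64e-05/3.7 + 5.74/5.927e+04^0.9])² = 0.25/(log₁₀[9.83e-06 + 0.000291])² = 0.25/(-3.522)² = 0.02015.
Darcy-Weisbach: ΔP = f(L/D)(ρV²/2) = 0.02015·(9.84/0.077)·(1110·7.003²/2) = 0.02015·127.8·2.722e+04 = 7.01e+04 Pa.
ΔP = 7.01e+04 Pa = 70.1 kPa.

ΔP ≈ 70.1 kPa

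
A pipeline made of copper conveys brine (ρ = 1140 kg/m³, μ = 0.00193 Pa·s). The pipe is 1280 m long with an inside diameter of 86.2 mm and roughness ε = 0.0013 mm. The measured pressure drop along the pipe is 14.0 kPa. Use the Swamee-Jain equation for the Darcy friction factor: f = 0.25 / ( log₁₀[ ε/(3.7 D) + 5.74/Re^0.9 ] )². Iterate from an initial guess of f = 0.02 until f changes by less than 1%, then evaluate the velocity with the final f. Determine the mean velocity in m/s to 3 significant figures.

Rearranging Darcy-Weisbach: V = √(2·ΔP·D/(f·L·ρ)). With ε/D = 1.3e-06/0.0862 = 1.51e-05, iterate starting from f = 0.02:
  f = 0.02 → V = √(2·1.4e+04·0.0862/(0.02·1280·1140)) = 0.2876 m/s; Re = ρVD/μ = 1.464e+04; f → 0.02799
  f = 0.02799 → V = 0.2431 m/s; Re = 1.238e+04; f → 0.02926
  f = 0.02926 → V = 0.2378 m/s; Re = 1.211e+04; f → 0.02944
Converged (Δf/f < 1%). With the final f = 0.02944: V = √(2·1.4e+04·0.0862/(0.02944·1280·1140)) = 0.2371 m/s.

V ≈ 0.237 m/s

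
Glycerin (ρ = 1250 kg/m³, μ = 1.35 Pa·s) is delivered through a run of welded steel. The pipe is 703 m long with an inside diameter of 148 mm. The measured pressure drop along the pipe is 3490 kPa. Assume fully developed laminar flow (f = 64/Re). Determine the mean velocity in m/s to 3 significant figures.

V ≈ 2.52 m/s

For laminar flow, f = 64/Re with Re = ρVD/μ, so Darcy-Weisbach reduces to ΔP = 32μLV/D². Solving for V: V = ΔP·D²/(32μL) = 3.49e+06·(0.148)²/(32·1.35·703) = 2.517 m/s.
Check: Re = ρVD/μ = 1250·2.517·0.148/1.35 = 344.9 < 2300, so the laminar assumption holds.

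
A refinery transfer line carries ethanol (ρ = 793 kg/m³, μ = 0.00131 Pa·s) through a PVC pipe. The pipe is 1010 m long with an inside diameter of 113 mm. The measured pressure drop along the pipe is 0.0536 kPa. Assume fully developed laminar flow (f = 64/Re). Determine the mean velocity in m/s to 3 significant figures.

V ≈ 0.0162 m/s

For laminar flow, f = 64/Re with Re = ρVD/μ, so Darcy-Weisbach reduces to ΔP = 32μLV/D². Solving for V: V = ΔP·D²/(32μL) = 53.6·(0.113)²/(32·0.00131·1010) = 0.01617 m/s.
Check: Re = ρVD/μ = 793·0.01617·0.113/0.00131 = 1106 < 2300, so the laminar assumption holds.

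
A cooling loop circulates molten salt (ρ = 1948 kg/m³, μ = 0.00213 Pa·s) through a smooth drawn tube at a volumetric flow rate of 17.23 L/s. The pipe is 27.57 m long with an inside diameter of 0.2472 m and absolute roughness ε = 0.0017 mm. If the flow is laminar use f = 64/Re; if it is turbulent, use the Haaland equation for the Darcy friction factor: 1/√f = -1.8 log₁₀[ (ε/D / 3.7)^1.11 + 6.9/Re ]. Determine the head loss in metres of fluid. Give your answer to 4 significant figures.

h_f ≈ 0.01366 m

Q = 17.23 L/s = 17.23/1000 = 0.01723 m³/s.
Cross-sectional area A = πD²/4 = π(0.2472)²/4 = 0.04799 m²; mean velocity V = Q/A = 0.01723/0.04799 = 0.359 m/s.
Reynolds number Re = ρVD/μ = 1948 · 0.359 · 0.2472 / 0.00213 = 8.116e+04.
Re > 4000 → turbulent. Relative roughness ε/D = 1.7e-06/0.2472 = 6.88e-06. Haaland: 1/√f = -1.8 log₁₀[(6.88e-06/3.7)^1.11 + 6.9/8.116e+04] = -1.8 log₁₀[4.35e-07 + 8.5e-05] = 7.323, so f = 0.01865.
Darcy-Weisbach: ΔP = f(L/D)(ρV²/2) = 0.01865·(27.57/0.2472)·(1948·0.359²/2) = 0.01865·111.5·125.5 = 261.1 Pa.
Head loss h_f = ΔP/(ρg) = 261.1/(1948·9.81) = 0.01366 m.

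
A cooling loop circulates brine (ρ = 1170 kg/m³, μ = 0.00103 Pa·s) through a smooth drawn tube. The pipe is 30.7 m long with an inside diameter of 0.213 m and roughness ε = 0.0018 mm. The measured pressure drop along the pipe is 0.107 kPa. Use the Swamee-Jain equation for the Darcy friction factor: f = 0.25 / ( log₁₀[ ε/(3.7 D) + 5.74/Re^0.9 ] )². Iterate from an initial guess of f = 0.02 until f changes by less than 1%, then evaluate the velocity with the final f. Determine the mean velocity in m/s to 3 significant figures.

V ≈ 0.253 m/s

Rearranging Darcy-Weisbach: V = √(2·ΔP·D/(f·L·ρ)). With ε/D = 1.8e-06/0.213 = 8.45e-06, iterate starting from f = 0.02:
  f = 0.02 → V = √(2·107·0.213/(0.02·30.7·1170)) = 0.2519 m/s; Re = ρVD/μ = 6.095e+04; f → 0.0199
Converged (Δf/f < 1%). With the final f = 0.0199: V = √(2·107·0.213/(0.0199·30.7·1170)) = 0.2525 m/s.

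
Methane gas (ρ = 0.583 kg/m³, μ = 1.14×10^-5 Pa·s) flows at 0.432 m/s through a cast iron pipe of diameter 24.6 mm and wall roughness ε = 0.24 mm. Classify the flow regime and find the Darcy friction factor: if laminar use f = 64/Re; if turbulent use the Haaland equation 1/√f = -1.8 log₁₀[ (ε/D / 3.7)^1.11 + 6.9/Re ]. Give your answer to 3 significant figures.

f ≈ 0.118

Re = ρVD/μ = 0.583·0.432·0.0246/1.14e-05 = 543.5.
Re < 2300 → laminar, so f = 64/Re = 0.1178 (roughness is irrelevant in laminar flow).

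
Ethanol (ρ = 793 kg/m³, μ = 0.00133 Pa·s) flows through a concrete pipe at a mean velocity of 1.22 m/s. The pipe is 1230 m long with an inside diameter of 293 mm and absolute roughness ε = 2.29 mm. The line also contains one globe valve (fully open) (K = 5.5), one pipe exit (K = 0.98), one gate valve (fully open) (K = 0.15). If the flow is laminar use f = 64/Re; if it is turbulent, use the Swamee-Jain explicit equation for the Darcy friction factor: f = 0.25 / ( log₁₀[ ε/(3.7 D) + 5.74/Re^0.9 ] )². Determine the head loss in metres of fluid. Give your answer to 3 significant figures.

h_f ≈ 11.8 m

Reynolds number Re = ρVD/μ = 793 · 1.22 · 0.293 / 0.00133 = 2.131e+05.
Re > 4000 → turbulent. Relative roughness ε/D = 0.00229/0.293 = 0.00782. Swamee-Jain: f = 0.25/(log₁₀[0.00782/3.7 + 5.74/2.131e+05^0.9])² = 0.25/(log₁₀[0.00211 + 9.19e-05])² = 0.25/(-2.657)² = 0.03542.
Total minor-loss coefficient ΣK = 1·5.5 + 1·0.98 + 1·0.15 = 6.63.
ΔP = [f·L/D + ΣK]·(ρV²/2) = [0.03542·1230/0.293 + 6.63]·(793·1.22²/2) = [148.7 + 6.63]·590.2 = 9.166e+04 Pa.
Head loss h_f = ΔP/(ρg) = 9.166e+04/(793·9.81) = 11.8 m.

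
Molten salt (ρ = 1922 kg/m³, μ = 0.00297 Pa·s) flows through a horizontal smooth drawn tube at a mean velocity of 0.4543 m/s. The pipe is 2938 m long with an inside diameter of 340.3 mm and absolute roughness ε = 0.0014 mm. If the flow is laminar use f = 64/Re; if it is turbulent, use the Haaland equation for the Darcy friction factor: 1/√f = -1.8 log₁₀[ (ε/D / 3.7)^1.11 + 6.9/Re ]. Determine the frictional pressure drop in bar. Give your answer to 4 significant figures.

ΔP ≈ 0.3054 bar

Reynolds number Re = ρVD/μ = 1922 · 0.4543 · 0.3403 / 0.00297 = 1e+05.
Re > 4000 → turbulent. Relative roughness ε/D = 1.4e-06/0.3403 = 4.11e-06. Haaland: 1/√f = -1.8 log₁₀[(4.11e-06/3.7)^1.11 + 6.9/1e+05] = -1.8 log₁₀[2.46e-07 + 6.9e-05] = 7.488, so f = 0.01784.
Darcy-Weisbach: ΔP = f(L/D)(ρV²/2) = 0.01784·(2938/0.3403)·(1922·0.4543²/2) = 0.01784·8634·198.3 = 3.054e+04 Pa.
ΔP = 3.054e+04 Pa = 0.3054 bar.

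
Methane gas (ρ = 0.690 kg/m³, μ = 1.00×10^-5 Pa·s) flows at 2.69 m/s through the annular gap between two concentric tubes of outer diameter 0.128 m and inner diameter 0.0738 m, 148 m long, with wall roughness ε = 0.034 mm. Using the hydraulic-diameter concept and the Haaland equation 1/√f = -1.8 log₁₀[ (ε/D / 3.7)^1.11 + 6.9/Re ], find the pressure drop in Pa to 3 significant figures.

ΔP ≈ 216 Pa

Hydraulic diameter D_h = 4A/P = D_o - D_i = 0.128 - 0.0738 = 0.0542 m.
Re = ρVD_h/μ = 0.69·2.69·0.0542/1e-05 = 1.006e+04.
ε/D_h = 3.4e-05/0.0542 = 0.000627; Haaland gives 1/√f = -1.8 log₁₀[6.52e-05+0.000686] = 5.624, so f = 0.03162.
ΔP = f(L/D_h)(ρV²/2) = 0.03162·148/0.0542·2.496 = 215.5 Pa.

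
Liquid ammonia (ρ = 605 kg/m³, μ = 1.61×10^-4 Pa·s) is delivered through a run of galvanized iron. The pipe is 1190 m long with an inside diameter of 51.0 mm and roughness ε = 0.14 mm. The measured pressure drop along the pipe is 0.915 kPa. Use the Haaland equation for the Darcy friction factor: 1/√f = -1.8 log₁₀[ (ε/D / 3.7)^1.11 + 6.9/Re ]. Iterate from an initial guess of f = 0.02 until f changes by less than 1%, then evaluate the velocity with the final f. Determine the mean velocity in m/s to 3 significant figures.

Rearranging Darcy-Weisbach: V = √(2·ΔP·D/(f·L·ρ)). With ε/D = 0.00014/0.051 = 0.00275, iterate starting from f = 0.02:
  f = 0.02 → V = √(2·915·0.051/(0.02·1190·605)) = 0.08051 m/s; Re = ρVD/μ = 1.543e+04; f → 0.03199
  f = 0.03199 → V = 0.06366 m/s; Re = 1.22e+04; f → 0.03329
  f = 0.03329 → V = 0.06241 m/s; Re = 1.196e+04; f → 0.0334
Converged (Δf/f < 1%). With the final f = 0.0334: V = √(2·915·0.051/(0.0334·1190·605)) = 0.0623 m/s.

V ≈ 0.0623 m/s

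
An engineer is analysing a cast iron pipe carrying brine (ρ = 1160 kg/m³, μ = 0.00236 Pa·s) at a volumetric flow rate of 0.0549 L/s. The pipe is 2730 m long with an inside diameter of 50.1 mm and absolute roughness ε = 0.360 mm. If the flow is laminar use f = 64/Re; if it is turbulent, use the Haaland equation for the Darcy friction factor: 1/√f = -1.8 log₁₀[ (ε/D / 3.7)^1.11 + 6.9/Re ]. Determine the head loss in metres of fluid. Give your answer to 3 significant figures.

h_f ≈ 0.201 m

Q = 0.0549 L/s = 0.0549/1000 = 5.49e-05 m³/s.
Cross-sectional area A = πD²/4 = π(0.0501)²/4 = 0.001971 m²; mean velocity V = Q/A = 5.49e-05/0.001971 = 0.02785 m/s.
Reynolds number Re = ρVD/μ = 1160 · 0.02785 · 0.0501 / 0.00236 = 685.8.
Re < 2300 → laminar flow, so f = 64/Re = 64/685.8 = 0.09332 (the turbulent correlation is not needed).
Darcy-Weisbach: ΔP = f(L/D)(ρV²/2) = 0.09332·(2730/0.0501)·(1160·0.02785²/2) = 0.09332·5.449e+04·0.4498 = 2287 Pa.
Head loss h_f = ΔP/(ρg) = 2287/(1160·9.81) = 0.201 m.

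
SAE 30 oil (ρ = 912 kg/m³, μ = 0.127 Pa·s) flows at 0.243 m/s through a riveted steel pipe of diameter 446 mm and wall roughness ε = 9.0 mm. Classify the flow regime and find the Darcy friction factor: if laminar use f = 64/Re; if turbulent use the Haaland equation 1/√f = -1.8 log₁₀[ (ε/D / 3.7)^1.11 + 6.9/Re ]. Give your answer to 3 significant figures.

Re = ρVD/μ = 912·0.243·0.446/0.127 = 778.3.
Re < 2300 → laminar, so f = 64/Re = 0.08223 (roughness is irrelevant in laminar flow).

f ≈ 0.0822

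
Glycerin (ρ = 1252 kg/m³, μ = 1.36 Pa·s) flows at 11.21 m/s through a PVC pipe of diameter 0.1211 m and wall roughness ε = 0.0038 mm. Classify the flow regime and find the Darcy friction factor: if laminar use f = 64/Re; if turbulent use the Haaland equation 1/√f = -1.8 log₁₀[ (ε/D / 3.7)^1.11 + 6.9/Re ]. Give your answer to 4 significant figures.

Re = ρVD/μ = 1252·11.21·0.1211/1.36 = 1250.
Re < 2300 → laminar, so f = 64/Re = 0.05121 (roughness is irrelevant in laminar flow).

f ≈ 0.05121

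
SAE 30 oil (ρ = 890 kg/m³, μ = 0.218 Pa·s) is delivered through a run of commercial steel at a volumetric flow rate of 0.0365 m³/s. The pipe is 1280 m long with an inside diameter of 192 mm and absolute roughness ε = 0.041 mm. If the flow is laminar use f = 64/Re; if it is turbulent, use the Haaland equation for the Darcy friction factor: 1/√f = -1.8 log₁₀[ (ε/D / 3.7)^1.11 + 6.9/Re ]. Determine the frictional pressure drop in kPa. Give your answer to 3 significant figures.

Cross-sectional area A = πD²/4 = π(0.192)²/4 = 0.02895 m²; mean velocity V = Q/A = 0.0365/0.02895 = 1.261 m/s.
Reynolds number Re = ρVD/μ = 890 · 1.261 · 0.192 / 0.218 = 988.2.
Re < 2300 → laminar flow, so f = 64/Re = 64/988.2 = 0.06477 (the turbulent correlation is not needed).
Darcy-Weisbach: ΔP = f(L/D)(ρV²/2) = 0.06477·(1280/0.192)·(890·1.261²/2) = 0.06477·6667·707.2 = 3.054e+05 Pa.
ΔP = 3.054e+05 Pa = 305 kPa.

ΔP ≈ 305 kPa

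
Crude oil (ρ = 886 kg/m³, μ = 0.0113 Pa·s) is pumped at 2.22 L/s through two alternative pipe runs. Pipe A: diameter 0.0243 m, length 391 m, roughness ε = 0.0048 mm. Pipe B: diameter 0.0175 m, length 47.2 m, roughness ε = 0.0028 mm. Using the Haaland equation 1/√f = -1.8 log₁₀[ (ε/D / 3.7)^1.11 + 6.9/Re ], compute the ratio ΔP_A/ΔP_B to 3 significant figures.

Pipe A: V = Q/A = 0.00222/0.0004638 = 4.787 m/s; Re = 9120; ε/D = 0.000198; Haaland → f = 0.03189; ΔP_A = f(L/D)(ρV²/2) = 5.209e+06 Pa.
Pipe B: V = Q/A = 0.00222/0.0002405 = 9.23 m/s; Re = 1.266e+04; ε/D = 0.00016; Haaland → f = 0.02918; ΔP_B = f(L/D)(ρV²/2) = 2.97e+06 Pa.
ΔP_A/ΔP_B = 5.209e+06/2.97e+06 = 1.75.

ΔP_A/ΔP_B ≈ 1.75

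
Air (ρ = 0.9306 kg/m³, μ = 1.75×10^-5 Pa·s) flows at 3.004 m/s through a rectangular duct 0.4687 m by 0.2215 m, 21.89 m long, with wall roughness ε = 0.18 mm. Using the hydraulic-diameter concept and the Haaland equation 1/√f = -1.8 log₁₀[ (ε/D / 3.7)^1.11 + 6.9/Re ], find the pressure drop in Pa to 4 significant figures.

ΔP ≈ 6.936 Pa

Hydraulic diameter D_h = 4A/P = 4·(0.4687·0.2215)/(2·(0.4687+0.2215)) = 0.4153/1.38 = 0.3008 m.
Re = ρVD_h/μ = 0.9306·3.004·0.3008/1.75e-05 = 4.806e+04.
ε/D_h = 0.00018/0.3008 = 0.000598; Haaland gives 1/√f = -1.8 log₁₀[6.19e-05+0.000144] = 6.637, so f = 0.0227.
ΔP = f(L/D_h)(ρV²/2) = 0.0227·21.89/0.3008·4.199 = 6.936 Pa.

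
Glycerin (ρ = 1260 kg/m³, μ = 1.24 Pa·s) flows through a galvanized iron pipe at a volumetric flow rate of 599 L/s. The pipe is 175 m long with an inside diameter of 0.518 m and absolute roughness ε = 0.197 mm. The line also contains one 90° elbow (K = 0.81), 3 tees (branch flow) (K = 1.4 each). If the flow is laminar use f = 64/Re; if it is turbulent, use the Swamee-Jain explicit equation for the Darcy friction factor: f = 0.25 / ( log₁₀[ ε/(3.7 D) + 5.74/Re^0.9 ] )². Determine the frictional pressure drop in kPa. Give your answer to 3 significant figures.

ΔP ≈ 99.1 kPa

Q = 599 L/s = 599/1000 = 0.599 m³/s.
Cross-sectional area A = πD²/4 = π(0.518)²/4 = 0.2107 m²; mean velocity V = Q/A = 0.599/0.2107 = 2.842 m/s.
Reynolds number Re = ρVD/μ = 1260 · 2.842 · 0.518 / 1.24 = 1496.
Re < 2300 → laminar flow, so f = 64/Re = 64/1496 = 0.04278 (the turbulent correlation is not needed).
Total minor-loss coefficient ΣK = 1·0.81 + 3·1.4 = 5.01.
ΔP = [f·L/D + ΣK]·(ρV²/2) = [0.04278·175/0.518 + 5.01]·(1260·2.842²/2) = [14.45 + 5.01]·5090 = 9.906e+04 Pa.
ΔP = 9.906e+04 Pa = 99.1 kPa.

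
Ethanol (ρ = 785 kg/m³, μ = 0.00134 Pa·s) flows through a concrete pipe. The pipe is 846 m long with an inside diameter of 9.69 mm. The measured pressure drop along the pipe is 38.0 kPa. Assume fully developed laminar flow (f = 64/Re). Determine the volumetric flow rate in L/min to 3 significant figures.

For laminar flow, f = 64/Re with Re = ρVD/μ, so Darcy-Weisbach reduces to ΔP = 32μLV/D². Solving for V: V = ΔP·D²/(32μL) = 3.8e+04·(0.00969)²/(32·0.00134·846) = 0.09836 m/s.
Check: Re = ρVD/μ = 785·0.09836·0.00969/0.00134 = 558.3 < 2300, so the laminar assumption holds.
Q = V·A = 0.09836·(π/4·0.00969²) = 7.253e-06 m³/s = 0.435 L/min.

Q ≈ 0.435 L/min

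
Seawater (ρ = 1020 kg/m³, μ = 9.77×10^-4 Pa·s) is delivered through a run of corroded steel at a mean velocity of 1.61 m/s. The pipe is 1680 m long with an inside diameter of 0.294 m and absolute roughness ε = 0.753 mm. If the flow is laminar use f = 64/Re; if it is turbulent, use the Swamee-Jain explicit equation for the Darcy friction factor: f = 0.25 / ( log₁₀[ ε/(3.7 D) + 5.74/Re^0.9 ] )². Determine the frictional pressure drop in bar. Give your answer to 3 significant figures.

ΔP ≈ 1.92 bar

Reynolds number Re = ρVD/μ = 1020 · 1.61 · 0.294 / 0.000977 = 4.942e+05.
Re > 4000 → turbulent. Relative roughness ε/D = 0.000753/0.294 = 0.00256. Swamee-Jain: f = 0.25/(log₁₀[0.00256/3.7 + 5.74/4.942e+05^0.9])² = 0.25/(log₁₀[0.000692 + 4.31e-05])² = 0.25/(-3.134)² = 0.02546.
Darcy-Weisbach: ΔP = f(L/D)(ρV²/2) = 0.02546·(1680/0.294)·(1020·1.61²/2) = 0.02546·5714·1322 = 1.923e+05 Pa.
ΔP = 1.923e+05 Pa = 1.92 bar.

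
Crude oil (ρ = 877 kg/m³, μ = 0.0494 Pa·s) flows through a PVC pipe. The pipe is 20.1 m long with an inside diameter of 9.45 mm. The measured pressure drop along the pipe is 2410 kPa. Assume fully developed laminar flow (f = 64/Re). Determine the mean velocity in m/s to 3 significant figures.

V ≈ 6.77 m/s

For laminar flow, f = 64/Re with Re = ρVD/μ, so Darcy-Weisbach reduces to ΔP = 32μLV/D². Solving for V: V = ΔP·D²/(32μL) = 2.41e+06·(0.00945)²/(32·0.0494·20.1) = 6.773 m/s.
Check: Re = ρVD/μ = 877·6.773·0.00945/0.0494 = 1136 < 2300, so the laminar assumption holds.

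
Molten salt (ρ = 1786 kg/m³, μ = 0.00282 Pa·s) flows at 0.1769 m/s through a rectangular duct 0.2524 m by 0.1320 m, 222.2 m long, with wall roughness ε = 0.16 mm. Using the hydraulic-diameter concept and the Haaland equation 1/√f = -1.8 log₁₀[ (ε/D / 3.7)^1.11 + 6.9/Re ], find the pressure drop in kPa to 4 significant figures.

Hydraulic diameter D_h = 4A/P = 4·(0.2524·0.132)/(2·(0.2524+0.132)) = 0.1333/0.7688 = 0.1733 m.
Re = ρVD_h/μ = 1786·0.1769·0.1733/0.00282 = 1.942e+04.
ε/D_h = 0.00016/0.1733 = 0.000923; Haaland gives 1/√f = -1.8 log₁₀[0.0001+0.000355] = 6.015, so f = 0.02764.
ΔP = f(L/D_h)(ρV²/2) = 0.02764·222.2/0.1733·27.95 = 990.1 Pa.
ΔP = 0.9901 kPa.

ΔP ≈ 0.9901 kPa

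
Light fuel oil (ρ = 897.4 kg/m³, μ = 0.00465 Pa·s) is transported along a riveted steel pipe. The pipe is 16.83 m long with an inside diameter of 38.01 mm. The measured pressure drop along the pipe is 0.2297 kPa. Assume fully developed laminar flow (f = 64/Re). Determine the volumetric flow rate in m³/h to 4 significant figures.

Q ≈ 0.5413 m³/h

For laminar flow, f = 64/Re with Re = ρVD/μ, so Darcy-Weisbach reduces to ΔP = 32μLV/D². Solving for V: V = ΔP·D²/(32μL) = 229.7·(0.03801)²/(32·0.00465·16.83) = 0.1325 m/s.
Check: Re = ρVD/μ = 897.4·0.1325·0.03801/0.00465 = 972.1 < 2300, so the laminar assumption holds.
Q = V·A = 0.1325·(π/4·0.03801²) = 0.0001504 m³/s = 0.5413 m³/h.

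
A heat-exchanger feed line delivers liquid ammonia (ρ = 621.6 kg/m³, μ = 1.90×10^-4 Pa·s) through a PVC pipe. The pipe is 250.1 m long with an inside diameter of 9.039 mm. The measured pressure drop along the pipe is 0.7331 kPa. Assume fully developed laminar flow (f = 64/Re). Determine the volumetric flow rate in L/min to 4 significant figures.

For laminar flow, f = 64/Re with Re = ρVD/μ, so Darcy-Weisbach reduces to ΔP = 32μLV/D². Solving for V: V = ΔP·D²/(32μL) = 733.1·(0.009039)²/(32·0.00019·250.1) = 0.03939 m/s.
Check: Re = ρVD/μ = 621.6·0.03939·0.009039/0.00019 = 1165 < 2300, so the laminar assumption holds.
Q = V·A = 0.03939·(π/4·0.009039²) = 2.528e-06 m³/s = 0.1517 L/min.

Q ≈ 0.1517 L/min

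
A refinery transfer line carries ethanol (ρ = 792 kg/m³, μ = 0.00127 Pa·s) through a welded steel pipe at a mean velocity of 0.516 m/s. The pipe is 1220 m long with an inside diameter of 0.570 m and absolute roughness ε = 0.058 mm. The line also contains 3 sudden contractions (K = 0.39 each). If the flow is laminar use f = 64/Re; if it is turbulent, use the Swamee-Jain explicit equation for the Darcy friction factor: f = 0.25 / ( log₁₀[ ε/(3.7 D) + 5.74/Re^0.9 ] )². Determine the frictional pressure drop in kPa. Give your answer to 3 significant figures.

Reynolds number Re = ρVD/μ = 792 · 0.516 · 0.57 / 0.00127 = 1.834e+05.
Re > 4000 → turbulent. Relative roughness ε/D = 5.8e-05/0.57 = 0.000102. Swamee-Jain: f = 0.25/(log₁₀[0.000102/3.7 + 5.74/1.834e+05^0.9])² = 0.25/(log₁₀[2.75e-05 + 0.000105])² = 0.25/(-3.877)² = 0.01663.
Total minor-loss coefficient ΣK = 3·0.39 = 1.17.
ΔP = [f·L/D + ΣK]·(ρV²/2) = [0.01663·1220/0.57 + 1.17]·(792·0.516²/2) = [35.59 + 1.17]·105.4 = 3876 Pa.
ΔP = 3876 Pa = 3.88 kPa.

ΔP ≈ 3.88 kPa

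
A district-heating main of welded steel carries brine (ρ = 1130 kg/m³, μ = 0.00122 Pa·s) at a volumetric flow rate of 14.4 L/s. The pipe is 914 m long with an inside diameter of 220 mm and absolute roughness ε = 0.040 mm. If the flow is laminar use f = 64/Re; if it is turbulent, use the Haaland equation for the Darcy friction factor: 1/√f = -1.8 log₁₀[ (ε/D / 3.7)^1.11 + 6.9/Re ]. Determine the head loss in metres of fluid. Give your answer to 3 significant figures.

Q = 14.4 L/s = 14.4/1000 = 0.0144 m³/s.
Cross-sectional area A = πD²/4 = π(0.22)²/4 = 0.03801 m²; mean velocity V = Q/A = 0.0144/0.03801 = 0.3788 m/s.
Reynolds number Re = ρVD/μ = 1130 · 0.3788 · 0.22 / 0.00122 = 7.719e+04.
Re > 4000 → turbulent. Relative roughness ε/D = 4e-05/0.22 = 0.000182. Haaland: 1/√f = -1.8 log₁₀[(0.000182/3.7)^1.11 + 6.9/7.719e+04] = -1.8 log₁₀[1.65e-05 + 8.94e-05] = 7.155, so f = 0.01953.
Darcy-Weisbach: ΔP = f(L/D)(ρV²/2) = 0.01953·(914/0.22)·(1130·0.3788²/2) = 0.01953·4155·81.08 = 6579 Pa.
Head loss h_f = ΔP/(ρg) = 6579/(1130·9.81) = 0.594 m.

h_f ≈ 0.594 m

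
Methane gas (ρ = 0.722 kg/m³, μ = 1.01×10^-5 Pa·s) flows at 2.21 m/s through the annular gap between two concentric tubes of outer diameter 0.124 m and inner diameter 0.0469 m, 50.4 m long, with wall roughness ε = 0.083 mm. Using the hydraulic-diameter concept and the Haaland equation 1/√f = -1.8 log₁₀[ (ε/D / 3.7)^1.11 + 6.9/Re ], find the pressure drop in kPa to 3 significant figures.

Hydraulic diameter D_h = 4A/P = D_o - D_i = 0.124 - 0.0469 = 0.0771 m.
Re = ρVD_h/μ = 0.722·2.21·0.0771/1.01e-05 = 1.218e+04.
ε/D_h = 8.3e-05/0.0771 = 0.00108; Haaland gives 1/√f = -1.8 log₁₀[0.000119+0.000566] = 5.695, so f = 0.03083.
ΔP = f(L/D_h)(ρV²/2) = 0.03083·50.4/0.0771·1.763 = 35.53 Pa.
ΔP = 0.0355 kPa.

ΔP ≈ 0.0355 kPa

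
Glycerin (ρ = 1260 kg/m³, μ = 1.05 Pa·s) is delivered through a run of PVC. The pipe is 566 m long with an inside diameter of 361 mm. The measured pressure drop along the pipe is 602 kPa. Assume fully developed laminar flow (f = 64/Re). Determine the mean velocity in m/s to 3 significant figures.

For laminar flow, f = 64/Re with Re = ρVD/μ, so Darcy-Weisbach reduces to ΔP = 32μLV/D². Solving for V: V = ΔP·D²/(32μL) = 6.02e+05·(0.361)²/(32·1.05·566) = 4.125 m/s.
Check: Re = ρVD/μ = 1260·4.125·0.361/1.05 = 1787 < 2300, so the laminar assumption holds.

V ≈ 4.13 m/s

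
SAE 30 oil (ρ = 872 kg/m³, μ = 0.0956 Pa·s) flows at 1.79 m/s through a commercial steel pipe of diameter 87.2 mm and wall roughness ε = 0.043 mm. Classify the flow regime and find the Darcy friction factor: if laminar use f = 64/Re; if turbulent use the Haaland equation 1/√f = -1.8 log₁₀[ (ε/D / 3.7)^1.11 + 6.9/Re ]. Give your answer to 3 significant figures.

f ≈ 0.0450

Re = ρVD/μ = 872·1.79·0.0872/0.0956 = 1424.
Re < 2300 → laminar, so f = 64/Re = 0.04495 (roughness is irrelevant in laminar flow).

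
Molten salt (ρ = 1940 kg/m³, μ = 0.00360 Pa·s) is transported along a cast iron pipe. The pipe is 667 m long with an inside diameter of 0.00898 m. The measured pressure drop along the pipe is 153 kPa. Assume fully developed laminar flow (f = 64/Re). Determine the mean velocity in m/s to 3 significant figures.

For laminar flow, f = 64/Re with Re = ρVD/μ, so Darcy-Weisbach reduces to ΔP = 32μLV/D². Solving for V: V = ΔP·D²/(32μL) = 1.53e+05·(0.00898)²/(32·0.0036·667) = 0.1606 m/s.
Check: Re = ρVD/μ = 1940·0.1606·0.00898/0.0036 = 777 < 2300, so the laminar assumption holds.

V ≈ 0.161 m/s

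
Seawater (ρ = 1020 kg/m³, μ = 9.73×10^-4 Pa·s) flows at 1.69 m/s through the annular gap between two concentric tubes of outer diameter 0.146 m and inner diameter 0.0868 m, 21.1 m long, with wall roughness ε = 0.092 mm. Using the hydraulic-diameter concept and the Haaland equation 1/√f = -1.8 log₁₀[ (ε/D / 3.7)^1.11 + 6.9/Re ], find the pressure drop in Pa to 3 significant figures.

Hydraulic diameter D_h = 4A/P = D_o - D_i = 0.146 - 0.0868 = 0.0592 m.
Re = ρVD_h/μ = 1020·1.69·0.0592/0.000973 = 1.049e+05.
ε/D_h = 9.2e-05/0.0592 = 0.00155; Haaland gives 1/√f = -1.8 log₁₀[0.000179+6.58e-05] = 6.502, so f = 0.02366.
ΔP = f(L/D_h)(ρV²/2) = 0.02366·21.1/0.0592·1457 = 1.228e+04 Pa.

ΔP ≈ 12300 Pa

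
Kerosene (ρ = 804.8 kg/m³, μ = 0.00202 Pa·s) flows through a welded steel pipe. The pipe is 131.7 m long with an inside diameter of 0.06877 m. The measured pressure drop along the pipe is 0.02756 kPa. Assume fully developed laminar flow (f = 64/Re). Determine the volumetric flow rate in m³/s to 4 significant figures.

Q ≈ 5.687×10^-5 m³/s

For laminar flow, f = 64/Re with Re = ρVD/μ, so Darcy-Weisbach reduces to ΔP = 32μLV/D². Solving for V: V = ΔP·D²/(32μL) = 27.56·(0.06877)²/(32·0.00202·131.7) = 0.01531 m/s.
Check: Re = ρVD/μ = 804.8·0.01531·0.06877/0.00202 = 419.5 < 2300, so the laminar assumption holds.
Q = V·A = 0.01531·(π/4·0.06877²) = 5.687e-05 m³/s = 5.687×10^-5 m³/s.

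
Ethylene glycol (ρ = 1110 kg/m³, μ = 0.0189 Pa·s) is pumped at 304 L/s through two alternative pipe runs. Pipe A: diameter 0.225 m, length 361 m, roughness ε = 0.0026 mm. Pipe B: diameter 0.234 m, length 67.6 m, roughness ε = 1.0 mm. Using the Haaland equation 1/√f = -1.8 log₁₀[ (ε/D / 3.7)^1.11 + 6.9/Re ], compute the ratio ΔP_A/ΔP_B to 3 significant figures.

Pipe A: V = Q/A = 0.304/0.03976 = 7.646 m/s; Re = 1.01e+05; ε/D = 1.16e-05; Haaland → f = 0.01783; ΔP_A = f(L/D)(ρV²/2) = 9.281e+05 Pa.
Pipe B: V = Q/A = 0.304/0.04301 = 7.069 m/s; Re = 9.715e+04; ε/D = 0.00427; Haaland → f = 0.03; ΔP_B = f(L/D)(ρV²/2) = 2.403e+05 Pa.
ΔP_A/ΔP_B = 9.281e+05/2.403e+05 = 3.86.

ΔP_A/ΔP_B ≈ 3.86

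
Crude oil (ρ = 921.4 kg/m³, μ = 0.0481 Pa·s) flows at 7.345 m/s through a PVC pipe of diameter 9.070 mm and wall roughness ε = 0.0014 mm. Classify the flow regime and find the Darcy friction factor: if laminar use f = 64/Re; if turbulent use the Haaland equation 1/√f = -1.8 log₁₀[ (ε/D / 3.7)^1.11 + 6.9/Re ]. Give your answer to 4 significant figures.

f ≈ 0.05015

Re = ρVD/μ = 921.4·7.345·0.00907/0.0481 = 1276.
Re < 2300 → laminar, so f = 64/Re = 0.05015 (roughness is irrelevant in laminar flow).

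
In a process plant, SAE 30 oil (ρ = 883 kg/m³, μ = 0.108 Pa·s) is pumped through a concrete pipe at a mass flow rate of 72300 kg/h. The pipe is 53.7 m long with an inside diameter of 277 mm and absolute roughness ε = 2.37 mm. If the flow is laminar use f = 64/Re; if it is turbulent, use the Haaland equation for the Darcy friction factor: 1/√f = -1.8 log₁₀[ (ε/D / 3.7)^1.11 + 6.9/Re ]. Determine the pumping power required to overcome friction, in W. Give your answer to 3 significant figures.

P ≈ 20.8 W

ṁ = 72300 kg/h = 72300/3600 = 20.08 kg/s.
A = πD²/4 = π(0.277)²/4 = 0.06026 m²; mean velocity V = ṁ/(ρA) = 20.08/(883 · 0.06026) = 0.3774 m/s.
Reynolds number Re = ρVD/μ = 883 · 0.3774 · 0.277 / 0.108 = 854.8.
Re < 2300 → laminar flow, so f = 64/Re = 64/854.8 = 0.07488 (the turbulent correlation is not needed).
Darcy-Weisbach: ΔP = f(L/D)(ρV²/2) = 0.07488·(53.7/0.277)·(883·0.3774²/2) = 0.07488·193.9·62.89 = 912.9 Pa.
Q = ṁ/ρ = 20.08/883 = 0.02274 m³/s.
Pumping power P = QΔP = 0.02274·912.9 = 20.76 W = 20.8 W.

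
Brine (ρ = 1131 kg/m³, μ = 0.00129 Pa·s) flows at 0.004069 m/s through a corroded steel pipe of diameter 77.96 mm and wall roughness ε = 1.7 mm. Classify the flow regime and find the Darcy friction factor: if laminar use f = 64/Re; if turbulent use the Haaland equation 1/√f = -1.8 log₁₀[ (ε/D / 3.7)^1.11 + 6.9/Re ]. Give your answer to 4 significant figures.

f ≈ 0.2301

Re = ρVD/μ = 1131·0.004069·0.07796/0.00129 = 278.1.
Re < 2300 → laminar, so f = 64/Re = 0.2301 (roughness is irrelevant in laminar flow).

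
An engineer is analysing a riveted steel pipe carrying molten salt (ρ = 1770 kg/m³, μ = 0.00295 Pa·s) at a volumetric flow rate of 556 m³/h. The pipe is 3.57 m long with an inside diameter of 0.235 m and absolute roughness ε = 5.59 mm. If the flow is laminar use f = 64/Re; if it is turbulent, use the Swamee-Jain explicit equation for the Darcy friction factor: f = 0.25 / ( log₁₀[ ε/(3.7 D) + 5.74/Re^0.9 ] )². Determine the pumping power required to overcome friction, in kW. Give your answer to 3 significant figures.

P ≈ 1.37 kW

Q = 556 m³/h = 556/3600 = 0.1544 m³/s.
Cross-sectional area A = πD²/4 = π(0.235)²/4 = 0.04337 m²; mean velocity V = Q/A = 0.1544/0.04337 = 3.561 m/s.
Reynolds number Re = ρVD/μ = 1770 · 3.561 · 0.235 / 0.00295 = 5.021e+05.
Re > 4000 → turbulent. Relative roughness ε/D = 0.00559/0.235 = 0.0238. Swamee-Jain: f = 0.25/(log₁₀[0.0238/3.7 + 5.74/5.021e+05^0.9])² = 0.25/(log₁₀[0.00643 + 4.25e-05])² = 0.25/(-2.189)² = 0.05217.
Darcy-Weisbach: ΔP = f(L/D)(ρV²/2) = 0.05217·(3.57/0.235)·(1770·3.561²/2) = 0.05217·15.19·1.122e+04 = 8894 Pa.
Pumping power P = QΔP = 0.1544·8894 = 1374 W = 1.37 kW.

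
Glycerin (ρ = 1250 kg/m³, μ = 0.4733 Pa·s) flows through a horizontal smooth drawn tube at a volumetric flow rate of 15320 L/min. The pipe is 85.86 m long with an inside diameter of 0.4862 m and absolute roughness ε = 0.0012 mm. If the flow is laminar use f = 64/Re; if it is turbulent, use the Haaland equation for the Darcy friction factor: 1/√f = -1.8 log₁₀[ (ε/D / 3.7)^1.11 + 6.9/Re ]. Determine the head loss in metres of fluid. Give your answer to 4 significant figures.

h_f ≈ 0.6170 m

Q = 15320 L/min = 15320/60000 = 0.2553 m³/s.
Cross-sectional area A = πD²/4 = π(0.4862)²/4 = 0.1857 m²; mean velocity V = Q/A = 0.2553/0.1857 = 1.375 m/s.
Reynolds number Re = ρVD/μ = 1250 · 1.375 · 0.4862 / 0.473 = 1766.
Re < 2300 → laminar flow, so f = 64/Re = 64/1766 = 0.03624 (the turbulent correlation is not needed).
Darcy-Weisbach: ΔP = f(L/D)(ρV²/2) = 0.03624·(85.86/0.4862)·(1250·1.375²/2) = 0.03624·176.6·1182 = 7565 Pa.
Head loss h_f = ΔP/(ρg) = 7565/(1250·9.81) = 0.6170 m.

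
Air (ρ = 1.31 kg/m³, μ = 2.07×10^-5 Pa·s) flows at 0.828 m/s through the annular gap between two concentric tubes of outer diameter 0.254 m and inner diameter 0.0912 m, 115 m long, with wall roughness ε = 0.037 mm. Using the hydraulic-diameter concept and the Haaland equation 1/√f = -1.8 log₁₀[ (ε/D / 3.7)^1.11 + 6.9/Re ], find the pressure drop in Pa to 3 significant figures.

Hydraulic diameter D_h = 4A/P = D_o - D_i = 0.254 - 0.0912 = 0.1628 m.
Re = ρVD_h/μ = 1.31·0.828·0.1628/2.07e-05 = 8531.
ε/D_h = 3.7e-05/0.1628 = 0.000227; Haaland gives 1/√f = -1.8 log₁₀[2.11e-05+0.000809] = 5.546, so f = 0.03252.
ΔP = f(L/D_h)(ρV²/2) = 0.03252·115/0.1628·0.4491 = 10.31 Pa.

ΔP ≈ 10.3 Pa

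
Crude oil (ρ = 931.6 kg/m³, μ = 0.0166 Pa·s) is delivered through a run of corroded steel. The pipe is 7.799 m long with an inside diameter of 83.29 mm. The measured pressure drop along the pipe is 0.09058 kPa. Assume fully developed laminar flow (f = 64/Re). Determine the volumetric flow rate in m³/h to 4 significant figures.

For laminar flow, f = 64/Re with Re = ρVD/μ, so Darcy-Weisbach reduces to ΔP = 32μLV/D². Solving for V: V = ΔP·D²/(32μL) = 90.58·(0.08329)²/(32·0.0166·7.799) = 0.1517 m/s.
Check: Re = ρVD/μ = 931.6·0.1517·0.08329/0.0166 = 709 < 2300, so the laminar assumption holds.
Q = V·A = 0.1517·(π/4·0.08329²) = 0.0008264 m³/s = 2.975 m³/h.

Q ≈ 2.975 m³/h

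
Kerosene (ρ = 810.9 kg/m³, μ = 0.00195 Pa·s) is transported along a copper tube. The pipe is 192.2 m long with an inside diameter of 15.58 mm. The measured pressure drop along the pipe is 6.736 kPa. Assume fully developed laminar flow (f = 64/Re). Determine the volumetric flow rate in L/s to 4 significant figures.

For laminar flow, f = 64/Re with Re = ρVD/μ, so Darcy-Weisbach reduces to ΔP = 32μLV/D². Solving for V: V = ΔP·D²/(32μL) = 6736·(0.01558)²/(32·0.00195·192.2) = 0.1363 m/s.
Check: Re = ρVD/μ = 810.9·0.1363·0.01558/0.00195 = 883.3 < 2300, so the laminar assumption holds.
Q = V·A = 0.1363·(π/4·0.01558²) = 2.599e-05 m³/s = 0.02599 L/s.

Q ≈ 0.02599 L/s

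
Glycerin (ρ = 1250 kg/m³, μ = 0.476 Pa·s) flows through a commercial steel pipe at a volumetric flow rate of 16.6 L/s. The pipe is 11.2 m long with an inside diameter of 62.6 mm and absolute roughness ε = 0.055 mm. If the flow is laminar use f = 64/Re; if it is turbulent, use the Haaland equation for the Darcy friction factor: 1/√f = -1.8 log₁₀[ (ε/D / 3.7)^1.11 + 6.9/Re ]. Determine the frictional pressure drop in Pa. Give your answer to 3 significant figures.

ΔP ≈ 235000 Pa

Q = 16.6 L/s = 16.6/1000 = 0.0166 m³/s.
Cross-sectional area A = πD²/4 = π(0.0626)²/4 = 0.003078 m²; mean velocity V = Q/A = 0.0166/0.003078 = 5.393 m/s.
Reynolds number Re = ρVD/μ = 1250 · 5.393 · 0.0626 / 0.476 = 886.6.
Re < 2300 → laminar flow, so f = 64/Re = 64/886.6 = 0.07218 (the turbulent correlation is not needed).
Darcy-Weisbach: ΔP = f(L/D)(ρV²/2) = 0.07218·(11.2/0.0626)·(1250·5.393²/2) = 0.07218·178.9·1.818e+04 = 2.348e+05 Pa.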